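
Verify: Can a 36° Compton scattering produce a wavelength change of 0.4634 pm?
Yes, consistent

Calculate the expected shift for θ = 36°:

Δλ_expected = λ_C(1 - cos(36°))
Δλ_expected = 2.4263 × (1 - cos(36°))
Δλ_expected = 2.4263 × 0.1910
Δλ_expected = 0.4634 pm

Given shift: 0.4634 pm
Expected shift: 0.4634 pm
Difference: 0.0000 pm

The values match. This is consistent with Compton scattering at the stated angle.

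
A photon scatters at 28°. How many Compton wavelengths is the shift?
0.1171 λ_C

The Compton shift formula is:
Δλ = λ_C(1 - cos θ)

Dividing both sides by λ_C:
Δλ/λ_C = 1 - cos θ

For θ = 28°:
Δλ/λ_C = 1 - cos(28°)
Δλ/λ_C = 1 - 0.8829
Δλ/λ_C = 0.1171

This means the shift is 0.1171 × λ_C = 0.2840 pm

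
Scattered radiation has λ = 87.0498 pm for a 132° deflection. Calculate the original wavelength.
83.0000 pm

From λ' = λ + Δλ, we have λ = λ' - Δλ

First calculate the Compton shift:
Δλ = λ_C(1 - cos θ)
Δλ = 2.4263 × (1 - cos(132°))
Δλ = 2.4263 × 1.6691
Δλ = 4.0498 pm

Initial wavelength:
λ = λ' - Δλ
λ = 87.0498 - 4.0498
λ = 83.0000 pm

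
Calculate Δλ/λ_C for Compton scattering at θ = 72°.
0.6910 λ_C

The Compton shift formula is:
Δλ = λ_C(1 - cos θ)

Dividing both sides by λ_C:
Δλ/λ_C = 1 - cos θ

For θ = 72°:
Δλ/λ_C = 1 - cos(72°)
Δλ/λ_C = 1 - 0.3090
Δλ/λ_C = 0.6910

This means the shift is 0.6910 × λ_C = 1.6765 pm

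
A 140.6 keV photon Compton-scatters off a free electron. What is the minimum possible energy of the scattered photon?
90.6924 keV (at θ = 180°)

The scattered photon has minimum energy when its wavelength is maximum, i.e., when the Compton shift Δλ = λ_C(1 − cos θ) is maximum. This occurs at θ = 180° (backscattering), giving Δλ_max = 2λ_C = 4.8526 pm.

Initial wavelength: λ₀ = hc/E₀ = 8.8182 pm
Maximum final wavelength: λ'_max = λ₀ + 2λ_C = 8.8182 + 4.8526 = 13.6708 pm
Minimum final energy: E'_min = hc/λ'_max = 90.6924 keV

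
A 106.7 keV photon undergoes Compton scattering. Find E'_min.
75.2673 keV (at θ = 180°)

The scattered photon has minimum energy when its wavelength is maximum, i.e., when the Compton shift Δλ = λ_C(1 − cos θ) is maximum. This occurs at θ = 180° (backscattering), giving Δλ_max = 2λ_C = 4.8526 pm.

Initial wavelength: λ₀ = hc/E₀ = 11.6199 pm
Maximum final wavelength: λ'_max = λ₀ + 2λ_C = 11.6199 + 4.8526 = 16.4725 pm
Minimum final energy: E'_min = hc/λ'_max = 75.2673 keV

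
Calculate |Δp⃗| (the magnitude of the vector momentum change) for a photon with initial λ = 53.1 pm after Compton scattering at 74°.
1.4782e-23 kg·m/s

Photon momentum magnitude is p = h/λ.

Initial momentum:
p₀ = h/λ = 6.6261e-34/5.3100e-11 = 1.2478e-23 kg·m/s

After scattering:
λ' = λ + Δλ = 53.1 + 1.7575 = 54.8575 pm
p' = h/λ' = 6.6261e-34/5.4858e-11 = 1.2079e-23 kg·m/s

Momentum is a vector; the scattered photon's direction makes angle θ = 74° with the incident direction. The magnitude of the vector change Δp⃗ = p⃗₀ − p⃗' is found from the law of cosines:
|Δp⃗|² = p₀² + p'² − 2p₀p'cos θ
|Δp⃗|² = (1.2478e-23)² + (1.2079e-23)² − 2·1.2478e-23·1.2079e-23·cos(74°)
|Δp⃗| = 1.4782e-23 kg·m/s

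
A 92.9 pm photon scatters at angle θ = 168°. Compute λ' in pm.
97.6996 pm

Using the Compton scattering formula:
λ' = λ + Δλ = λ + λ_C(1 - cos θ)

Given:
- Initial wavelength λ = 92.9 pm
- Scattering angle θ = 168°
- Compton wavelength λ_C ≈ 2.4263 pm

Calculate the shift:
Δλ = 2.4263 × (1 - cos(168°))
Δλ = 2.4263 × 1.9781
Δλ = 4.7996 pm

Final wavelength:
λ' = 92.9 + 4.7996 = 97.6996 pm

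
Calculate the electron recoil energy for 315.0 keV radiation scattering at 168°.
173.0703 keV

By energy conservation: K_e = E_initial - E_final

First find the scattered photon energy:
Initial wavelength: λ = hc/E = 3.9360 pm
Compton shift: Δλ = λ_C(1 - cos(168°)) = 4.7996 pm
Final wavelength: λ' = 3.9360 + 4.7996 = 8.7356 pm
Final photon energy: E' = hc/λ' = 141.9297 keV

Electron kinetic energy:
K_e = E - E' = 315.0000 - 141.9297 = 173.0703 keV

(Intermediate values are shown rounded; full precision is carried through to the final answer.)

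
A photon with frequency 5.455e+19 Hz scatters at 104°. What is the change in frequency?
1.932e+19 Hz (decrease)

Convert frequency to wavelength (c = 299792458 m/s):
λ₀ = c/f₀ = 299792458/5.455e+19 = 5.4957371e-12 m = 5.4957 pm

Calculate Compton shift:
Δλ = λ_C(1 - cos(104°)) = 3.0133 pm

Final wavelength:
λ' = λ₀ + Δλ = 5.4957 + 3.0133 = 8.5090 pm

Final frequency:
f' = c/λ' = 299792458/8.5090249e-12 = 3.5232293e+19 Hz

Frequency shift (decrease):
Δf = f₀ - f' = 5.455e+19 - 3.5232293e+19 = 1.932e+19 Hz

(Intermediate values are shown rounded; full precision is carried through to the final answer.)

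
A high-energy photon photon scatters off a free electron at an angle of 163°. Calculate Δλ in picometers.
4.7466 pm

Using the Compton scattering formula:
Δλ = λ_C(1 - cos θ)

where λ_C = h/(m_e·c) ≈ 2.4263 pm is the Compton wavelength of an electron.

For θ = 163°:
cos(163°) = -0.9563
1 - cos(163°) = 1.9563

Δλ = 2.4263 × 1.9563
Δλ = 4.7466 pm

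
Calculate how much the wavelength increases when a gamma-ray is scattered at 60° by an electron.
1.2132 pm

Using the Compton scattering formula:
Δλ = λ_C(1 - cos θ)

where λ_C = h/(m_e·c) ≈ 2.4263 pm is the Compton wavelength of an electron.

For θ = 60°:
cos(60°) = 0.5000
1 - cos(60°) = 0.5000

Δλ = 2.4263 × 0.5000
Δλ = 1.2132 pm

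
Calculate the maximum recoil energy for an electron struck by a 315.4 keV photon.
174.2464 keV

Maximum energy transfer occurs at θ = 180° (backscattering).

Initial photon: E₀ = 315.4 keV → λ₀ = 3.9310 pm

Maximum Compton shift (at 180°):
Δλ_max = 2λ_C = 2 × 2.4263 = 4.8526 pm

Final wavelength:
λ' = 3.9310 + 4.8526 = 8.7836 pm

Minimum photon energy (maximum energy to electron):
E'_min = hc/λ' = 141.1536 keV

Maximum electron kinetic energy:
K_max = E₀ - E'_min = 315.4000 - 141.1536 = 174.2464 keV

(Intermediate values are shown rounded; full precision is carried through to the final answer.)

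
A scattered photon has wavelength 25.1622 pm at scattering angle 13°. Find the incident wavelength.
25.1000 pm

From λ' = λ + Δλ, we have λ = λ' - Δλ

First calculate the Compton shift:
Δλ = λ_C(1 - cos θ)
Δλ = 2.4263 × (1 - cos(13°))
Δλ = 2.4263 × 0.0256
Δλ = 0.0622 pm

Initial wavelength:
λ = λ' - Δλ
λ = 25.1622 - 0.0622
λ = 25.1000 pm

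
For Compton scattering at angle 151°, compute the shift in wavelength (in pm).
4.5484 pm

Using the Compton scattering formula:
Δλ = λ_C(1 - cos θ)

where λ_C = h/(m_e·c) ≈ 2.4263 pm is the Compton wavelength of an electron.

For θ = 151°:
cos(151°) = -0.8746
1 - cos(151°) = 1.8746

Δλ = 2.4263 × 1.8746
Δλ = 4.5484 pm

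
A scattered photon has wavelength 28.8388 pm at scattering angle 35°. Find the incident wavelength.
28.4000 pm

From λ' = λ + Δλ, we have λ = λ' - Δλ

First calculate the Compton shift:
Δλ = λ_C(1 - cos θ)
Δλ = 2.4263 × (1 - cos(35°))
Δλ = 2.4263 × 0.1808
Δλ = 0.4388 pm

Initial wavelength:
λ = λ' - Δλ
λ = 28.8388 - 0.4388
λ = 28.4000 pm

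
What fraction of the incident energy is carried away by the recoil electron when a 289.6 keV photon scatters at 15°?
0.0189 (or 1.89%)

Calculate initial and final photon energies:

Initial: E₀ = 289.6 keV → λ₀ = 4.2812 pm
Compton shift: Δλ = 0.0827 pm
Final wavelength: λ' = 4.3639 pm
Final energy: E' = 284.1135 keV

Fractional energy loss:
(E₀ - E')/E₀ = (289.6000 - 284.1135)/289.6000
= 5.4865/289.6000
= 0.0189
= 1.89%

(Intermediate values are shown rounded; full precision is carried through to the final answer.)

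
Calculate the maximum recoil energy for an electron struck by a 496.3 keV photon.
327.6322 keV

Maximum energy transfer occurs at θ = 180° (backscattering).

Initial photon: E₀ = 496.3 keV → λ₀ = 2.4982 pm

Maximum Compton shift (at 180°):
Δλ_max = 2λ_C = 2 × 2.4263 = 4.8526 pm

Final wavelength:
λ' = 2.4982 + 4.8526 = 7.3508 pm

Minimum photon energy (maximum energy to electron):
E'_min = hc/λ' = 168.6678 keV

Maximum electron kinetic energy:
K_max = E₀ - E'_min = 496.3000 - 168.6678 = 327.6322 keV

(Intermediate values are shown rounded; full precision is carried through to the final answer.)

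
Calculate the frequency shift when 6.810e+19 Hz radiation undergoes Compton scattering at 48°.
1.050e+19 Hz (decrease)

Convert frequency to wavelength (c = 299792458 m/s):
λ₀ = c/f₀ = 299792458/6.810e+19 = 4.4022387e-12 m = 4.4022 pm

Calculate Compton shift:
Δλ = λ_C(1 - cos(48°)) = 0.8028 pm

Final wavelength:
λ' = λ₀ + Δλ = 4.4022 + 0.8028 = 5.2050 pm

Final frequency:
f' = c/λ' = 299792458/5.2050305e-12 = 5.7596676e+19 Hz

Frequency shift (decrease):
Δf = f₀ - f' = 6.810e+19 - 5.7596676e+19 = 1.050e+19 Hz

(Intermediate values are shown rounded; full precision is carried through to the final answer.)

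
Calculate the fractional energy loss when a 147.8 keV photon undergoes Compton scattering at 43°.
0.0721 (or 7.21%)

Calculate initial and final photon energies:

Initial: E₀ = 147.8 keV → λ₀ = 8.3886 pm
Compton shift: Δλ = 0.6518 pm
Final wavelength: λ' = 9.0405 pm
Final energy: E' = 137.1436 keV

Fractional energy loss:
(E₀ - E')/E₀ = (147.8000 - 137.1436)/147.8000
= 10.6564/147.8000
= 0.0721
= 7.21%

(Intermediate values are shown rounded; full precision is carried through to the final answer.)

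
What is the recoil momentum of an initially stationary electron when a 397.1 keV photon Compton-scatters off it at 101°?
2.5713e-22 kg·m/s

The electron is initially at rest, so by conservation of momentum:
p⃗_e = p⃗₀ − p⃗'  (incident photon momentum minus scattered photon momentum)

Photon momentum magnitudes (p = h/λ = E/c):
λ₀ = hc/E₀ = 3.1222 pm → p₀ = h/λ₀ = 2.1222e-22 kg·m/s
Δλ = λ_C(1 − cos 101°) = 2.8893 pm
λ' = 6.0115 pm → p' = h/λ' = 1.1022e-22 kg·m/s

The scattered photon makes angle θ = 101° with the incident direction, so by the law of cosines:
|p⃗_e|² = p₀² + p'² − 2p₀p'cos θ
|p⃗_e|² = (2.1222e-22)² + (1.1022e-22)² − 2·2.1222e-22·1.1022e-22·cos(101°)
|p⃗_e| = 2.5713e-22 kg·m/s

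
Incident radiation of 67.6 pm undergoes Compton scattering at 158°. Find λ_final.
72.2759 pm

Using the Compton scattering formula:
λ' = λ + Δλ = λ + λ_C(1 - cos θ)

Given:
- Initial wavelength λ = 67.6 pm
- Scattering angle θ = 158°
- Compton wavelength λ_C ≈ 2.4263 pm

Calculate the shift:
Δλ = 2.4263 × (1 - cos(158°))
Δλ = 2.4263 × 1.9272
Δλ = 4.6759 pm

Final wavelength:
λ' = 67.6 + 4.6759 = 72.2759 pm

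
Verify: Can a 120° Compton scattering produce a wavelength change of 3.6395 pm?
Yes, consistent

Calculate the expected shift for θ = 120°:

Δλ_expected = λ_C(1 - cos(120°))
Δλ_expected = 2.4263 × (1 - cos(120°))
Δλ_expected = 2.4263 × 1.5000
Δλ_expected = 3.6395 pm

Given shift: 3.6395 pm
Expected shift: 3.6395 pm
Difference: 0.0000 pm

The values match. This is consistent with Compton scattering at the stated angle.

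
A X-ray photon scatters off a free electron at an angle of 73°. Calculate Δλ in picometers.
1.7169 pm

Using the Compton scattering formula:
Δλ = λ_C(1 - cos θ)

where λ_C = h/(m_e·c) ≈ 2.4263 pm is the Compton wavelength of an electron.

For θ = 73°:
cos(73°) = 0.2924
1 - cos(73°) = 0.7076

Δλ = 2.4263 × 0.7076
Δλ = 1.7169 pm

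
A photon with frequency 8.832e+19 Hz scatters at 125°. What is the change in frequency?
4.675e+19 Hz (decrease)

Convert frequency to wavelength (c = 299792458 m/s):
λ₀ = c/f₀ = 299792458/8.832e+19 = 3.3943892e-12 m = 3.3944 pm

Calculate Compton shift:
Δλ = λ_C(1 - cos(125°)) = 3.8180 pm

Final wavelength:
λ' = λ₀ + Δλ = 3.3944 + 3.8180 = 7.2124 pm

Final frequency:
f' = c/λ' = 299792458/7.2123739e-12 = 4.1566406e+19 Hz

Frequency shift (decrease):
Δf = f₀ - f' = 8.832e+19 - 4.1566406e+19 = 4.675e+19 Hz

(Intermediate values are shown rounded; full precision is carried through to the final answer.)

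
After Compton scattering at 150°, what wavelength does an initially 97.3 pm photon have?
101.8276 pm

Using the Compton formula: λ' = λ + λ_C(1 − cos θ)

For θ = 150°, cos θ = -√3/2 (exact) ≈ -0.8660, so:
1 − cos 150° = 1 − (-√3/2) ≈ 1.8660

Δλ = λ_C × 1.8660 = 2.4263 × 1.8660 = 4.5276 pm

λ' = 97.3 + 4.5276 = 101.8276 pm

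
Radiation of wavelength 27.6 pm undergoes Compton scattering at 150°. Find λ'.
32.1276 pm

Using the Compton formula: λ' = λ + λ_C(1 − cos θ)

For θ = 150°, cos θ = -√3/2 (exact) ≈ -0.8660, so:
1 − cos 150° = 1 − (-√3/2) ≈ 1.8660

Δλ = λ_C × 1.8660 = 2.4263 × 1.8660 = 4.5276 pm

λ' = 27.6 + 4.5276 = 32.1276 pm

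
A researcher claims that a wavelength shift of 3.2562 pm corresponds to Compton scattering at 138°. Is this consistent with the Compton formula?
No, inconsistent

Calculate the expected shift for θ = 138°:

Δλ_expected = λ_C(1 - cos(138°))
Δλ_expected = 2.4263 × (1 - cos(138°))
Δλ_expected = 2.4263 × 1.7431
Δλ_expected = 4.2294 pm

Given shift: 3.2562 pm
Expected shift: 4.2294 pm
Difference: 0.9733 pm

The values do not match. The given shift corresponds to θ ≈ 110.0°, not 138°.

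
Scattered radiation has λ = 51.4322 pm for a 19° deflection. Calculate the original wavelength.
51.3000 pm

From λ' = λ + Δλ, we have λ = λ' - Δλ

First calculate the Compton shift:
Δλ = λ_C(1 - cos θ)
Δλ = 2.4263 × (1 - cos(19°))
Δλ = 2.4263 × 0.0545
Δλ = 0.1322 pm

Initial wavelength:
λ = λ' - Δλ
λ = 51.4322 - 0.1322
λ = 51.3000 pm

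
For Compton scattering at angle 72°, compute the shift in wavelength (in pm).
1.6765 pm

Using the Compton scattering formula:
Δλ = λ_C(1 - cos θ)

where λ_C = h/(m_e·c) ≈ 2.4263 pm is the Compton wavelength of an electron.

For θ = 72°:
cos(72°) = 0.3090
1 - cos(72°) = 0.6910

Δλ = 2.4263 × 0.6910
Δλ = 1.6765 pm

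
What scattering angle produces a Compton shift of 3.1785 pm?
108.06°

From the Compton formula Δλ = λ_C(1 - cos θ), we can solve for θ:

cos θ = 1 - Δλ/λ_C

Given:
- Δλ = 3.1785 pm
- λ_C = h/(m_e·c) ≈ 2.42631024 pm

cos θ = 1 - 3.1785/2.42631024
cos θ = 1 - 1.310014
cos θ = -0.310014

θ = arccos(-0.310014)
θ = 108.06°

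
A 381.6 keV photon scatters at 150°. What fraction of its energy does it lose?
0.5822 (or 58.22%)

Calculate initial and final photon energies:

Initial: E₀ = 381.6 keV → λ₀ = 3.2491 pm
Compton shift: Δλ = 4.5276 pm
Final wavelength: λ' = 7.7766 pm
Final energy: E' = 159.4320 keV

Fractional energy loss:
(E₀ - E')/E₀ = (381.6000 - 159.4320)/381.6000
= 222.1680/381.6000
= 0.5822
= 58.22%

(Intermediate values are shown rounded; full precision is carried through to the final answer.)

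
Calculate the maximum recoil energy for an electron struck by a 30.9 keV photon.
3.3338 keV

Maximum energy transfer occurs at θ = 180° (backscattering).

Initial photon: E₀ = 30.9 keV → λ₀ = 40.1243 pm

Maximum Compton shift (at 180°):
Δλ_max = 2λ_C = 2 × 2.4263 = 4.8526 pm

Final wavelength:
λ' = 40.1243 + 4.8526 = 44.9770 pm

Minimum photon energy (maximum energy to electron):
E'_min = hc/λ' = 27.5662 keV

Maximum electron kinetic energy:
K_max = E₀ - E'_min = 30.9000 - 27.5662 = 3.3338 keV

(Intermediate values are shown rounded; full precision is carried through to the final answer.)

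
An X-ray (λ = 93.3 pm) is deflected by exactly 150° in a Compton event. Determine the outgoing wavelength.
97.8276 pm

Using the Compton formula: λ' = λ + λ_C(1 − cos θ)

For θ = 150°, cos θ = -√3/2 (exact) ≈ -0.8660, so:
1 − cos 150° = 1 − (-√3/2) ≈ 1.8660

Δλ = λ_C × 1.8660 = 2.4263 × 1.8660 = 4.5276 pm

λ' = 93.3 + 4.5276 = 97.8276 pm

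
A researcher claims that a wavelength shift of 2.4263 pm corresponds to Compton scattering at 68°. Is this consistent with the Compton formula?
No, inconsistent

Calculate the expected shift for θ = 68°:

Δλ_expected = λ_C(1 - cos(68°))
Δλ_expected = 2.4263 × (1 - cos(68°))
Δλ_expected = 2.4263 × 0.6254
Δλ_expected = 1.5174 pm

Given shift: 2.4263 pm
Expected shift: 1.5174 pm
Difference: 0.9089 pm

The values do not match. The given shift corresponds to θ ≈ 90.0°, not 68°.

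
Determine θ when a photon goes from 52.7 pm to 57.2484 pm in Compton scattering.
151.00°

First find the wavelength shift:
Δλ = λ' - λ = 57.2484 - 52.7 = 4.5484 pm

Using Δλ = λ_C(1 - cos θ), with λ_C = h/(m_e·c) ≈ 2.42631024 pm:
cos θ = 1 - Δλ/λ_C
cos θ = 1 - 4.5484/2.42631024
cos θ = -0.874616

θ = arccos(-0.874616)
θ = 151.00°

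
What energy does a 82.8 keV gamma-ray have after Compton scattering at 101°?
69.4076 keV

First convert energy to wavelength:
λ = hc/E, with hc ≈ 1239.842 keV·pm (i.e. 1239.842 eV·nm)

For E = 82.8 keV = 82800 eV:
λ = 1239.842 keV·pm / 82.8 keV
λ = 14.9739 pm

Calculate the Compton shift:
Δλ = λ_C(1 - cos(101°)) = 2.4263 × 1.1908
Δλ = 2.8893 pm

Final wavelength:
λ' = 14.9739 + 2.8893 = 17.8632 pm

Final energy:
E' = hc/λ' = 1239.842 / 17.8632 = 69.4076 keV

(Intermediate values are shown rounded; full precision is carried through to the final answer.)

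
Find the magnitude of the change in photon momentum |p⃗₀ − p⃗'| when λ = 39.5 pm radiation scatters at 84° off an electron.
2.1874e-23 kg·m/s

Photon momentum magnitude is p = h/λ.

Initial momentum:
p₀ = h/λ = 6.6261e-34/3.9500e-11 = 1.6775e-23 kg·m/s

After scattering:
λ' = λ + Δλ = 39.5 + 2.1727 = 41.6727 pm
p' = h/λ' = 6.6261e-34/4.1673e-11 = 1.5900e-23 kg·m/s

Momentum is a vector; the scattered photon's direction makes angle θ = 84° with the incident direction. The magnitude of the vector change Δp⃗ = p⃗₀ − p⃗' is found from the law of cosines:
|Δp⃗|² = p₀² + p'² − 2p₀p'cos θ
|Δp⃗|² = (1.6775e-23)² + (1.5900e-23)² − 2·1.6775e-23·1.5900e-23·cos(84°)
|Δp⃗| = 2.1874e-23 kg·m/s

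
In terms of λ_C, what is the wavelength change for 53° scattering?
0.3982 λ_C

The Compton shift formula is:
Δλ = λ_C(1 - cos θ)

Dividing both sides by λ_C:
Δλ/λ_C = 1 - cos θ

For θ = 53°:
Δλ/λ_C = 1 - cos(53°)
Δλ/λ_C = 1 - 0.6018
Δλ/λ_C = 0.3982

This means the shift is 0.3982 × λ_C = 0.9661 pm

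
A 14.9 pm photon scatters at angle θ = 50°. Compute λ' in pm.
15.7667 pm

Using the Compton scattering formula:
λ' = λ + Δλ = λ + λ_C(1 - cos θ)

Given:
- Initial wavelength λ = 14.9 pm
- Scattering angle θ = 50°
- Compton wavelength λ_C ≈ 2.4263 pm

Calculate the shift:
Δλ = 2.4263 × (1 - cos(50°))
Δλ = 2.4263 × 0.3572
Δλ = 0.8667 pm

Final wavelength:
λ' = 14.9 + 0.8667 = 15.7667 pm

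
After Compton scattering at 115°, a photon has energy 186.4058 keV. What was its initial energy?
387.5000 keV

Convert final energy to wavelength (hc ≈ 1239.842 keV·pm):
λ' = hc/E' = 1239.842 / 186.4058 = 6.6513 pm

Calculate the Compton shift:
Δλ = λ_C(1 - cos(115°))
Δλ = 2.4263 × (1 - cos(115°))
Δλ = 3.4517 pm

Initial wavelength:
λ = λ' - Δλ = 6.6513 - 3.4517 = 3.1996 pm

Initial energy:
E = hc/λ = 1239.842 / 3.1996 = 387.5000 keV

(Intermediate values are shown rounded; full precision is carried through to the final answer.)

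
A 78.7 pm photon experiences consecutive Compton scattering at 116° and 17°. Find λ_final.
82.2960 pm

Apply Compton shift twice:

First scattering at θ₁ = 116°:
Δλ₁ = λ_C(1 - cos(116°))
Δλ₁ = 2.4263 × 1.4384
Δλ₁ = 3.4899 pm

After first scattering:
λ₁ = 78.7 + 3.4899 = 82.1899 pm

Second scattering at θ₂ = 17°:
Δλ₂ = λ_C(1 - cos(17°))
Δλ₂ = 2.4263 × 0.0437
Δλ₂ = 0.1060 pm

Final wavelength:
λ₂ = 82.1899 + 0.1060 = 82.2960 pm

Total shift: Δλ_total = 3.4899 + 0.1060 = 3.5960 pm

(Intermediate values are shown rounded; full precision is carried through to the final answer.)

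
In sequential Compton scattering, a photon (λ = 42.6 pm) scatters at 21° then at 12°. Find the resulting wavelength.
42.8142 pm

Apply Compton shift twice:

First scattering at θ₁ = 21°:
Δλ₁ = λ_C(1 - cos(21°))
Δλ₁ = 2.4263 × 0.0664
Δλ₁ = 0.1612 pm

After first scattering:
λ₁ = 42.6 + 0.1612 = 42.7612 pm

Second scattering at θ₂ = 12°:
Δλ₂ = λ_C(1 - cos(12°))
Δλ₂ = 2.4263 × 0.0219
Δλ₂ = 0.0530 pm

Final wavelength:
λ₂ = 42.7612 + 0.0530 = 42.8142 pm

Total shift: Δλ_total = 0.1612 + 0.0530 = 0.2142 pm

(Intermediate values are shown rounded; full precision is carried through to the final answer.)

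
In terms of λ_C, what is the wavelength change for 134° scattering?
1.6947 λ_C

The Compton shift formula is:
Δλ = λ_C(1 - cos θ)

Dividing both sides by λ_C:
Δλ/λ_C = 1 - cos θ

For θ = 134°:
Δλ/λ_C = 1 - cos(134°)
Δλ/λ_C = 1 - -0.6947
Δλ/λ_C = 1.6947

This means the shift is 1.6947 × λ_C = 4.1118 pm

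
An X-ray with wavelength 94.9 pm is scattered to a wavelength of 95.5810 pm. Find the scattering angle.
44.00°

First find the wavelength shift:
Δλ = λ' - λ = 95.5810 - 94.9 = 0.6810 pm

Using Δλ = λ_C(1 - cos θ), with λ_C = h/(m_e·c) ≈ 2.42631024 pm:
cos θ = 1 - Δλ/λ_C
cos θ = 1 - 0.6810/2.42631024
cos θ = 0.719327

θ = arccos(0.719327)
θ = 44.00°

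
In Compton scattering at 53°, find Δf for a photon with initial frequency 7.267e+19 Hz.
1.379e+19 Hz (decrease)

Convert frequency to wavelength (c = 299792458 m/s):
λ₀ = c/f₀ = 299792458/7.267e+19 = 4.1253950e-12 m = 4.1254 pm

Calculate Compton shift:
Δλ = λ_C(1 - cos(53°)) = 0.9661 pm

Final wavelength:
λ' = λ₀ + Δλ = 4.1254 + 0.9661 = 5.0915 pm

Final frequency:
f' = c/λ' = 299792458/5.0915153e-12 = 5.8880793e+19 Hz

Frequency shift (decrease):
Δf = f₀ - f' = 7.267e+19 - 5.8880793e+19 = 1.379e+19 Hz

(Intermediate values are shown rounded; full precision is carried through to the final answer.)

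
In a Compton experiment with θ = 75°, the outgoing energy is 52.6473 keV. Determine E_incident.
57.0000 keV

Convert final energy to wavelength (hc ≈ 1239.842 keV·pm):
λ' = hc/E' = 1239.842 / 52.6473 = 23.5500 pm

Calculate the Compton shift:
Δλ = λ_C(1 - cos(75°))
Δλ = 2.4263 × (1 - cos(75°))
Δλ = 1.7983 pm

Initial wavelength:
λ = λ' - Δλ = 23.5500 - 1.7983 = 21.7516 pm

Initial energy:
E = hc/λ = 1239.842 / 21.7516 = 57.0000 keV

(Intermediate values are shown rounded; full precision is carried through to the final answer.)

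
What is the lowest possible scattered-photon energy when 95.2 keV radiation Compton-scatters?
69.3572 keV (at θ = 180°)

The scattered photon has minimum energy when its wavelength is maximum, i.e., when the Compton shift Δλ = λ_C(1 − cos θ) is maximum. This occurs at θ = 180° (backscattering), giving Δλ_max = 2λ_C = 4.8526 pm.

Initial wavelength: λ₀ = hc/E₀ = 13.0236 pm
Maximum final wavelength: λ'_max = λ₀ + 2λ_C = 13.0236 + 4.8526 = 17.8762 pm
Minimum final energy: E'_min = hc/λ'_max = 69.3572 keV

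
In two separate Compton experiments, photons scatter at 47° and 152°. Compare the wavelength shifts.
152° produces the larger shift by a factor of 5.921

Calculate both shifts using Δλ = λ_C(1 - cos θ):

For θ₁ = 47°:
Δλ₁ = 2.4263 × (1 - cos(47°))
Δλ₁ = 2.4263 × 0.3180
Δλ₁ = 0.7716 pm

For θ₂ = 152°:
Δλ₂ = 2.4263 × (1 - cos(152°))
Δλ₂ = 2.4263 × 1.8829
Δλ₂ = 4.5686 pm

The 152° angle produces the larger shift.
Ratio: 4.5686/0.7716 = 5.921

(Intermediate values are shown rounded; full precision is carried through to the final answer.)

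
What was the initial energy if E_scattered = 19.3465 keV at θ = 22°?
19.4000 keV

Convert final energy to wavelength (hc ≈ 1239.842 keV·pm):
λ' = hc/E' = 1239.842 / 19.3465 = 64.0861 pm

Calculate the Compton shift:
Δλ = λ_C(1 - cos(22°))
Δλ = 2.4263 × (1 - cos(22°))
Δλ = 0.1767 pm

Initial wavelength:
λ = λ' - Δλ = 64.0861 - 0.1767 = 63.9094 pm

Initial energy:
E = hc/λ = 1239.842 / 63.9094 = 19.4000 keV

(Intermediate values are shown rounded; full precision is carried through to the final answer.)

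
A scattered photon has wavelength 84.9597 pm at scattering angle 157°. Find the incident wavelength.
80.3000 pm

From λ' = λ + Δλ, we have λ = λ' - Δλ

First calculate the Compton shift:
Δλ = λ_C(1 - cos θ)
Δλ = 2.4263 × (1 - cos(157°))
Δλ = 2.4263 × 1.9205
Δλ = 4.6597 pm

Initial wavelength:
λ = λ' - Δλ
λ = 84.9597 - 4.6597
λ = 80.3000 pm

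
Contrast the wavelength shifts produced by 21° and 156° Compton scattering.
156° produces the larger shift by a factor of 28.810

Calculate both shifts using Δλ = λ_C(1 - cos θ):

For θ₁ = 21°:
Δλ₁ = 2.4263 × (1 - cos(21°))
Δλ₁ = 2.4263 × 0.0664
Δλ₁ = 0.1612 pm

For θ₂ = 156°:
Δλ₂ = 2.4263 × (1 - cos(156°))
Δλ₂ = 2.4263 × 1.9135
Δλ₂ = 4.6429 pm

The 156° angle produces the larger shift.
Ratio: 4.6429/0.1612 = 28.810

(Intermediate values are shown rounded; full precision is carried through to the final answer.)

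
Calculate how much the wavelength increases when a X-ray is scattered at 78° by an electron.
1.9219 pm

Using the Compton scattering formula:
Δλ = λ_C(1 - cos θ)

where λ_C = h/(m_e·c) ≈ 2.4263 pm is the Compton wavelength of an electron.

For θ = 78°:
cos(78°) = 0.2079
1 - cos(78°) = 0.7921

Δλ = 2.4263 × 0.7921
Δλ = 1.9219 pm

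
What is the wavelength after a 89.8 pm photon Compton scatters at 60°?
91.0132 pm

Using the Compton scattering formula:
λ' = λ + Δλ = λ + λ_C(1 - cos θ)

Given:
- Initial wavelength λ = 89.8 pm
- Scattering angle θ = 60°
- Compton wavelength λ_C ≈ 2.4263 pm

Calculate the shift:
Δλ = 2.4263 × (1 - cos(60°))
Δλ = 2.4263 × 0.5000
Δλ = 1.2132 pm

Final wavelength:
λ' = 89.8 + 1.2132 = 91.0132 pm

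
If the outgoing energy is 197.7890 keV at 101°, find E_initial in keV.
366.9001 keV

Convert final energy to wavelength (hc ≈ 1239.842 keV·pm):
λ' = hc/E' = 1239.842 / 197.7890 = 6.2685 pm

Calculate the Compton shift:
Δλ = λ_C(1 - cos(101°))
Δλ = 2.4263 × (1 - cos(101°))
Δλ = 2.8893 pm

Initial wavelength:
λ = λ' - Δλ = 6.2685 - 2.8893 = 3.3792 pm

Initial energy:
E = hc/λ = 1239.842 / 3.3792 = 366.9001 keV

(Intermediate values are shown rounded; full precision is carried through to the final answer.)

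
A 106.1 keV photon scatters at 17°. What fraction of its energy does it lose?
0.0090 (or 0.90%)

Calculate initial and final photon energies:

Initial: E₀ = 106.1 keV → λ₀ = 11.6856 pm
Compton shift: Δλ = 0.1060 pm
Final wavelength: λ' = 11.7916 pm
Final energy: E' = 105.1461 keV

Fractional energy loss:
(E₀ - E')/E₀ = (106.1000 - 105.1461)/106.1000
= 0.9539/106.1000
= 0.0090
= 0.90%

(Intermediate values are shown rounded; full precision is carried through to the final answer.)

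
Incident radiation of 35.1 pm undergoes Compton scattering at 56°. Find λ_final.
36.1695 pm

Using the Compton scattering formula:
λ' = λ + Δλ = λ + λ_C(1 - cos θ)

Given:
- Initial wavelength λ = 35.1 pm
- Scattering angle θ = 56°
- Compton wavelength λ_C ≈ 2.4263 pm

Calculate the shift:
Δλ = 2.4263 × (1 - cos(56°))
Δλ = 2.4263 × 0.4408
Δλ = 1.0695 pm

Final wavelength:
λ' = 35.1 + 1.0695 = 36.1695 pm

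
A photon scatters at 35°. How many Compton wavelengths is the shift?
0.1808 λ_C

The Compton shift formula is:
Δλ = λ_C(1 - cos θ)

Dividing both sides by λ_C:
Δλ/λ_C = 1 - cos θ

For θ = 35°:
Δλ/λ_C = 1 - cos(35°)
Δλ/λ_C = 1 - 0.8192
Δλ/λ_C = 0.1808

This means the shift is 0.1808 × λ_C = 0.4388 pm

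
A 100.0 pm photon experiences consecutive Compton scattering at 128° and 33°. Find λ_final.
104.3115 pm

Apply Compton shift twice:

First scattering at θ₁ = 128°:
Δλ₁ = λ_C(1 - cos(128°))
Δλ₁ = 2.4263 × 1.6157
Δλ₁ = 3.9201 pm

After first scattering:
λ₁ = 100.0 + 3.9201 = 103.9201 pm

Second scattering at θ₂ = 33°:
Δλ₂ = λ_C(1 - cos(33°))
Δλ₂ = 2.4263 × 0.1613
Δλ₂ = 0.3914 pm

Final wavelength:
λ₂ = 103.9201 + 0.3914 = 104.3115 pm

Total shift: Δλ_total = 3.9201 + 0.3914 = 4.3115 pm

(Intermediate values are shown rounded; full precision is carried through to the final answer.)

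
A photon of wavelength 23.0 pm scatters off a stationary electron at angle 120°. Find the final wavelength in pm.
26.6395 pm

Using the Compton scattering formula:
λ' = λ + Δλ = λ + λ_C(1 - cos θ)

Given:
- Initial wavelength λ = 23.0 pm
- Scattering angle θ = 120°
- Compton wavelength λ_C ≈ 2.4263 pm

Calculate the shift:
Δλ = 2.4263 × (1 - cos(120°))
Δλ = 2.4263 × 1.5000
Δλ = 3.6395 pm

Final wavelength:
λ' = 23.0 + 3.6395 = 26.6395 pm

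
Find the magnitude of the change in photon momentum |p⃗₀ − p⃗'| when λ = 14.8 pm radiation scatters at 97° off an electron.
6.2025e-23 kg·m/s

Photon momentum magnitude is p = h/λ.

Initial momentum:
p₀ = h/λ = 6.6261e-34/1.4800e-11 = 4.4771e-23 kg·m/s

After scattering:
λ' = λ + Δλ = 14.8 + 2.7220 = 17.5220 pm
p' = h/λ' = 6.6261e-34/1.7522e-11 = 3.7816e-23 kg·m/s

Momentum is a vector; the scattered photon's direction makes angle θ = 97° with the incident direction. The magnitude of the vector change Δp⃗ = p⃗₀ − p⃗' is found from the law of cosines:
|Δp⃗|² = p₀² + p'² − 2p₀p'cos θ
|Δp⃗|² = (4.4771e-23)² + (3.7816e-23)² − 2·4.4771e-23·3.7816e-23·cos(97°)
|Δp⃗| = 6.2025e-23 kg·m/s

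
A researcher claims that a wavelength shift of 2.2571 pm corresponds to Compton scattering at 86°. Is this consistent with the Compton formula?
Yes, consistent

Calculate the expected shift for θ = 86°:

Δλ_expected = λ_C(1 - cos(86°))
Δλ_expected = 2.4263 × (1 - cos(86°))
Δλ_expected = 2.4263 × 0.9302
Δλ_expected = 2.2571 pm

Given shift: 2.2571 pm
Expected shift: 2.2571 pm
Difference: 0.0000 pm

The values match. This is consistent with Compton scattering at the stated angle.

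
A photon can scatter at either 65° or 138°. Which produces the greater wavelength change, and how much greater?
138° produces the larger shift by a factor of 3.019

Calculate both shifts using Δλ = λ_C(1 - cos θ):

For θ₁ = 65°:
Δλ₁ = 2.4263 × (1 - cos(65°))
Δλ₁ = 2.4263 × 0.5774
Δλ₁ = 1.4009 pm

For θ₂ = 138°:
Δλ₂ = 2.4263 × (1 - cos(138°))
Δλ₂ = 2.4263 × 1.7431
Δλ₂ = 4.2294 pm

The 138° angle produces the larger shift.
Ratio: 4.2294/1.4009 = 3.019

(Intermediate values are shown rounded; full precision is carried through to the final answer.)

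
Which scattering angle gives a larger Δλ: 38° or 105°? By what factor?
105° produces the larger shift by a factor of 5.938

Calculate both shifts using Δλ = λ_C(1 - cos θ):

For θ₁ = 38°:
Δλ₁ = 2.4263 × (1 - cos(38°))
Δλ₁ = 2.4263 × 0.2120
Δλ₁ = 0.5144 pm

For θ₂ = 105°:
Δλ₂ = 2.4263 × (1 - cos(105°))
Δλ₂ = 2.4263 × 1.2588
Δλ₂ = 3.0543 pm

The 105° angle produces the larger shift.
Ratio: 3.0543/0.5144 = 5.938

(Intermediate values are shown rounded; full precision is carried through to the final answer.)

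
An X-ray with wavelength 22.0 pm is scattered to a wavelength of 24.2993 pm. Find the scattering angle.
87.00°

First find the wavelength shift:
Δλ = λ' - λ = 24.2993 - 22.0 = 2.2993 pm

Using Δλ = λ_C(1 - cos θ), with λ_C = h/(m_e·c) ≈ 2.42631024 pm:
cos θ = 1 - Δλ/λ_C
cos θ = 1 - 2.2993/2.42631024
cos θ = 0.052347

θ = arccos(0.052347)
θ = 87.00°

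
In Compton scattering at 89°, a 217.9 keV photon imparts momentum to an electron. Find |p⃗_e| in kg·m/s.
1.4129e-22 kg·m/s

The electron is initially at rest, so by conservation of momentum:
p⃗_e = p⃗₀ − p⃗'  (incident photon momentum minus scattered photon momentum)

Photon momentum magnitudes (p = h/λ = E/c):
λ₀ = hc/E₀ = 5.6900 pm → p₀ = h/λ₀ = 1.1645e-22 kg·m/s
Δλ = λ_C(1 − cos 89°) = 2.3840 pm
λ' = 8.0739 pm → p' = h/λ' = 8.2068e-23 kg·m/s

The scattered photon makes angle θ = 89° with the incident direction, so by the law of cosines:
|p⃗_e|² = p₀² + p'² − 2p₀p'cos θ
|p⃗_e|² = (1.1645e-22)² + (8.2068e-23)² − 2·1.1645e-22·8.2068e-23·cos(89°)
|p⃗_e| = 1.4129e-22 kg·m/s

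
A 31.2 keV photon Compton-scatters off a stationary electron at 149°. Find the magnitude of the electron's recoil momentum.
3.0502e-23 kg·m/s

The electron is initially at rest, so by conservation of momentum:
p⃗_e = p⃗₀ − p⃗'  (incident photon momentum minus scattered photon momentum)

Photon momentum magnitudes (p = h/λ = E/c):
λ₀ = hc/E₀ = 39.7385 pm → p₀ = h/λ₀ = 1.6674e-23 kg·m/s
Δλ = λ_C(1 − cos 149°) = 4.5061 pm
λ' = 44.2446 pm → p' = h/λ' = 1.4976e-23 kg·m/s

The scattered photon makes angle θ = 149° with the incident direction, so by the law of cosines:
|p⃗_e|² = p₀² + p'² − 2p₀p'cos θ
|p⃗_e|² = (1.6674e-23)² + (1.4976e-23)² − 2·1.6674e-23·1.4976e-23·cos(149°)
|p⃗_e| = 3.0502e-23 kg·m/s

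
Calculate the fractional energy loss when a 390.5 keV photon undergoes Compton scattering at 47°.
0.1955 (or 19.55%)

Calculate initial and final photon energies:

Initial: E₀ = 390.5 keV → λ₀ = 3.1750 pm
Compton shift: Δλ = 0.7716 pm
Final wavelength: λ' = 3.9466 pm
Final energy: E' = 314.1559 keV

Fractional energy loss:
(E₀ - E')/E₀ = (390.5000 - 314.1559)/390.5000
= 76.3441/390.5000
= 0.1955
= 19.55%

(Intermediate values are shown rounded; full precision is carried through to the final answer.)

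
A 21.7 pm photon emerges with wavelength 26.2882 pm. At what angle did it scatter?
153.00°

First find the wavelength shift:
Δλ = λ' - λ = 26.2882 - 21.7 = 4.5882 pm

Using Δλ = λ_C(1 - cos θ), with λ_C = h/(m_e·c) ≈ 2.42631024 pm:
cos θ = 1 - Δλ/λ_C
cos θ = 1 - 4.5882/2.42631024
cos θ = -0.891020

θ = arccos(-0.891020)
θ = 153.00°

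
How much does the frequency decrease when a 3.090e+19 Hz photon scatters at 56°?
3.068e+18 Hz (decrease)

Convert frequency to wavelength (c = 299792458 m/s):
λ₀ = c/f₀ = 299792458/3.090e+19 = 9.7020213e-12 m = 9.7020 pm

Calculate Compton shift:
Δλ = λ_C(1 - cos(56°)) = 1.0695 pm

Final wavelength:
λ' = λ₀ + Δλ = 9.7020 + 1.0695 = 10.7716 pm

Final frequency:
f' = c/λ' = 299792458/1.0771556e-11 = 2.7831862e+19 Hz

Frequency shift (decrease):
Δf = f₀ - f' = 3.090e+19 - 2.7831862e+19 = 3.068e+18 Hz

(Intermediate values are shown rounded; full precision is carried through to the final answer.)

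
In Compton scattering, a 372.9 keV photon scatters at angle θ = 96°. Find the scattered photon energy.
206.4754 keV

First convert energy to wavelength:
λ = hc/E, with hc ≈ 1239.842 keV·pm (i.e. 1239.842 eV·nm)

For E = 372.9 keV = 372900 eV:
λ = 1239.842 keV·pm / 372.9 keV
λ = 3.3249 pm

Calculate the Compton shift:
Δλ = λ_C(1 - cos(96°)) = 2.4263 × 1.1045
Δλ = 2.6799 pm

Final wavelength:
λ' = 3.3249 + 2.6799 = 6.0048 pm

Final energy:
E' = hc/λ' = 1239.842 / 6.0048 = 206.4754 keV

(Intermediate values are shown rounded; full precision is carried through to the final answer.)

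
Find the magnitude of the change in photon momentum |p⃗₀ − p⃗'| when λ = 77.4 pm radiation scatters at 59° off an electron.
8.3687e-24 kg·m/s

Photon momentum magnitude is p = h/λ.

Initial momentum:
p₀ = h/λ = 6.6261e-34/7.7400e-11 = 8.5608e-24 kg·m/s

After scattering:
λ' = λ + Δλ = 77.4 + 1.1767 = 78.5767 pm
p' = h/λ' = 6.6261e-34/7.8577e-11 = 8.4326e-24 kg·m/s

Momentum is a vector; the scattered photon's direction makes angle θ = 59° with the incident direction. The magnitude of the vector change Δp⃗ = p⃗₀ − p⃗' is found from the law of cosines:
|Δp⃗|² = p₀² + p'² − 2p₀p'cos θ
|Δp⃗|² = (8.5608e-24)² + (8.4326e-24)² − 2·8.5608e-24·8.4326e-24·cos(59°)
|Δp⃗| = 8.3687e-24 kg·m/s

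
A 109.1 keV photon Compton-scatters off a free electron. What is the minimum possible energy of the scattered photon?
76.4537 keV (at θ = 180°)

The scattered photon has minimum energy when its wavelength is maximum, i.e., when the Compton shift Δλ = λ_C(1 − cos θ) is maximum. This occurs at θ = 180° (backscattering), giving Δλ_max = 2λ_C = 4.8526 pm.

Initial wavelength: λ₀ = hc/E₀ = 11.3643 pm
Maximum final wavelength: λ'_max = λ₀ + 2λ_C = 11.3643 + 4.8526 = 16.2169 pm
Minimum final energy: E'_min = hc/λ'_max = 76.4537 keV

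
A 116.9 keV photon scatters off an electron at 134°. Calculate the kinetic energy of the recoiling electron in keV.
32.6589 keV

By energy conservation: K_e = E_initial - E_final

First find the scattered photon energy:
Initial wavelength: λ = hc/E = 10.6060 pm
Compton shift: Δλ = λ_C(1 - cos(134°)) = 4.1118 pm
Final wavelength: λ' = 10.6060 + 4.1118 = 14.7178 pm
Final photon energy: E' = hc/λ' = 84.2411 keV

Electron kinetic energy:
K_e = E - E' = 116.9000 - 84.2411 = 32.6589 keV

(Intermediate values are shown rounded; full precision is carried through to the final answer.)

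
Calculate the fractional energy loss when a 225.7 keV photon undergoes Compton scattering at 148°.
0.4494 (or 44.94%)

Calculate initial and final photon energies:

Initial: E₀ = 225.7 keV → λ₀ = 5.4933 pm
Compton shift: Δλ = 4.4839 pm
Final wavelength: λ' = 9.9773 pm
Final energy: E' = 124.2668 keV

Fractional energy loss:
(E₀ - E')/E₀ = (225.7000 - 124.2668)/225.7000
= 101.4332/225.7000
= 0.4494
= 44.94%

(Intermediate values are shown rounded; full precision is carried through to the final answer.)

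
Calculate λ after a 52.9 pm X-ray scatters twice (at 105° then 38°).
56.4686 pm

Apply Compton shift twice:

First scattering at θ₁ = 105°:
Δλ₁ = λ_C(1 - cos(105°))
Δλ₁ = 2.4263 × 1.2588
Δλ₁ = 3.0543 pm

After first scattering:
λ₁ = 52.9 + 3.0543 = 55.9543 pm

Second scattering at θ₂ = 38°:
Δλ₂ = λ_C(1 - cos(38°))
Δλ₂ = 2.4263 × 0.2120
Δλ₂ = 0.5144 pm

Final wavelength:
λ₂ = 55.9543 + 0.5144 = 56.4686 pm

Total shift: Δλ_total = 3.0543 + 0.5144 = 3.5686 pm

(Intermediate values are shown rounded; full precision is carried through to the final answer.)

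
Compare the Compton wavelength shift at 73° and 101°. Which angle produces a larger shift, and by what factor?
101° produces the larger shift by a factor of 1.683

Calculate both shifts using Δλ = λ_C(1 - cos θ):

For θ₁ = 73°:
Δλ₁ = 2.4263 × (1 - cos(73°))
Δλ₁ = 2.4263 × 0.7076
Δλ₁ = 1.7169 pm

For θ₂ = 101°:
Δλ₂ = 2.4263 × (1 - cos(101°))
Δλ₂ = 2.4263 × 1.1908
Δλ₂ = 2.8893 pm

The 101° angle produces the larger shift.
Ratio: 2.8893/1.7169 = 1.683

(Intermediate values are shown rounded; full precision is carried through to the final answer.)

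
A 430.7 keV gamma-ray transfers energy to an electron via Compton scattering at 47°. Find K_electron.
91.0394 keV

By energy conservation: K_e = E_initial - E_final

First find the scattered photon energy:
Initial wavelength: λ = hc/E = 2.8787 pm
Compton shift: Δλ = λ_C(1 - cos(47°)) = 0.7716 pm
Final wavelength: λ' = 2.8787 + 0.7716 = 3.6502 pm
Final photon energy: E' = hc/λ' = 339.6606 keV

Electron kinetic energy:
K_e = E - E' = 430.7000 - 339.6606 = 91.0394 keV

(Intermediate values are shown rounded; full precision is carried through to the final answer.)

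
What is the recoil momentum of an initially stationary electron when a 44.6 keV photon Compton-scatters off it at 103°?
3.5535e-23 kg·m/s

The electron is initially at rest, so by conservation of momentum:
p⃗_e = p⃗₀ − p⃗'  (incident photon momentum minus scattered photon momentum)

Photon momentum magnitudes (p = h/λ = E/c):
λ₀ = hc/E₀ = 27.7991 pm → p₀ = h/λ₀ = 2.3836e-23 kg·m/s
Δλ = λ_C(1 − cos 103°) = 2.9721 pm
λ' = 30.7713 pm → p' = h/λ' = 2.1533e-23 kg·m/s

The scattered photon makes angle θ = 103° with the incident direction, so by the law of cosines:
|p⃗_e|² = p₀² + p'² − 2p₀p'cos θ
|p⃗_e|² = (2.3836e-23)² + (2.1533e-23)² − 2·2.3836e-23·2.1533e-23·cos(103°)
|p⃗_e| = 3.5535e-23 kg·m/s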